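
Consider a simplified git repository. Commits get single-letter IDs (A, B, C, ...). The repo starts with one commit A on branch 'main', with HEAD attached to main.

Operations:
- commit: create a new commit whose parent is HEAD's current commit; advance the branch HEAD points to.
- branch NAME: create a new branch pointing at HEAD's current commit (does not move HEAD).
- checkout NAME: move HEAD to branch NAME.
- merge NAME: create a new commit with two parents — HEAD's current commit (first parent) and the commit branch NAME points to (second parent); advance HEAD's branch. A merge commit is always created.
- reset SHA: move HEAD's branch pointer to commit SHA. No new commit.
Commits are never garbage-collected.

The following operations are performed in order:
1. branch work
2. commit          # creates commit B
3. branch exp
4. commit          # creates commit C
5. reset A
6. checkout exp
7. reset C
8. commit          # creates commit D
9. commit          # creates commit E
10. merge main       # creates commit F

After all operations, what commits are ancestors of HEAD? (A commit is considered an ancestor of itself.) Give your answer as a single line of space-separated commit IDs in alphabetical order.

Answer: A B C D E F

Derivation:
After op 1 (branch): HEAD=main@A [main=A work=A]
After op 2 (commit): HEAD=main@B [main=B work=A]
After op 3 (branch): HEAD=main@B [exp=B main=B work=A]
After op 4 (commit): HEAD=main@C [exp=B main=C work=A]
After op 5 (reset): HEAD=main@A [exp=B main=A work=A]
After op 6 (checkout): HEAD=exp@B [exp=B main=A work=A]
After op 7 (reset): HEAD=exp@C [exp=C main=A work=A]
After op 8 (commit): HEAD=exp@D [exp=D main=A work=A]
After op 9 (commit): HEAD=exp@E [exp=E main=A work=A]
After op 10 (merge): HEAD=exp@F [exp=F main=A work=A]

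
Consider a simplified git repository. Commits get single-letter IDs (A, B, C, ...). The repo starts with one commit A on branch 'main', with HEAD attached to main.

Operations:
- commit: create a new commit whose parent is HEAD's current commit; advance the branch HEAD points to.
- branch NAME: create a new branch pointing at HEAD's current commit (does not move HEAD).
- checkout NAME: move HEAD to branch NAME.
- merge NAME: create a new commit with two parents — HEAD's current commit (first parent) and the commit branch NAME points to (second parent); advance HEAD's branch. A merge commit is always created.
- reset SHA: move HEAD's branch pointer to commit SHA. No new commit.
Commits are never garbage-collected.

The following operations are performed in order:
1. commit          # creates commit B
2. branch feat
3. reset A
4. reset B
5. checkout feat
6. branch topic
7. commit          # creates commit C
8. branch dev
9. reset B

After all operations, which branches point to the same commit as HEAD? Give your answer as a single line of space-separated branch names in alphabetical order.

After op 1 (commit): HEAD=main@B [main=B]
After op 2 (branch): HEAD=main@B [feat=B main=B]
After op 3 (reset): HEAD=main@A [feat=B main=A]
After op 4 (reset): HEAD=main@B [feat=B main=B]
After op 5 (checkout): HEAD=feat@B [feat=B main=B]
After op 6 (branch): HEAD=feat@B [feat=B main=B topic=B]
After op 7 (commit): HEAD=feat@C [feat=C main=B topic=B]
After op 8 (branch): HEAD=feat@C [dev=C feat=C main=B topic=B]
After op 9 (reset): HEAD=feat@B [dev=C feat=B main=B topic=B]

Answer: feat main topic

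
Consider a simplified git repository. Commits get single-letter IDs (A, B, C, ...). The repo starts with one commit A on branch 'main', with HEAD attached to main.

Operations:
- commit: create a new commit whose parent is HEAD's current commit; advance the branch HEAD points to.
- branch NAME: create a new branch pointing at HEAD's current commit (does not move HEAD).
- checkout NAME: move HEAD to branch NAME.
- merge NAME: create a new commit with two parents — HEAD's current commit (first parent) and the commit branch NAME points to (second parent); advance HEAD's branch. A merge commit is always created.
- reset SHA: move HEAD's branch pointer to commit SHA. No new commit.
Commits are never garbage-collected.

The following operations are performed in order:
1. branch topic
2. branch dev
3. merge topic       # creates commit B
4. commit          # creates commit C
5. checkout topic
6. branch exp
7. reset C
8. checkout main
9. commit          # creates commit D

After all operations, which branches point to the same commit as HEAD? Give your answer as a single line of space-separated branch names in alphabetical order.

Answer: main

Derivation:
After op 1 (branch): HEAD=main@A [main=A topic=A]
After op 2 (branch): HEAD=main@A [dev=A main=A topic=A]
After op 3 (merge): HEAD=main@B [dev=A main=B topic=A]
After op 4 (commit): HEAD=main@C [dev=A main=C topic=A]
After op 5 (checkout): HEAD=topic@A [dev=A main=C topic=A]
After op 6 (branch): HEAD=topic@A [dev=A exp=A main=C topic=A]
After op 7 (reset): HEAD=topic@C [dev=A exp=A main=C topic=C]
After op 8 (checkout): HEAD=main@C [dev=A exp=A main=C topic=C]
After op 9 (commit): HEAD=main@D [dev=A exp=A main=D topic=C]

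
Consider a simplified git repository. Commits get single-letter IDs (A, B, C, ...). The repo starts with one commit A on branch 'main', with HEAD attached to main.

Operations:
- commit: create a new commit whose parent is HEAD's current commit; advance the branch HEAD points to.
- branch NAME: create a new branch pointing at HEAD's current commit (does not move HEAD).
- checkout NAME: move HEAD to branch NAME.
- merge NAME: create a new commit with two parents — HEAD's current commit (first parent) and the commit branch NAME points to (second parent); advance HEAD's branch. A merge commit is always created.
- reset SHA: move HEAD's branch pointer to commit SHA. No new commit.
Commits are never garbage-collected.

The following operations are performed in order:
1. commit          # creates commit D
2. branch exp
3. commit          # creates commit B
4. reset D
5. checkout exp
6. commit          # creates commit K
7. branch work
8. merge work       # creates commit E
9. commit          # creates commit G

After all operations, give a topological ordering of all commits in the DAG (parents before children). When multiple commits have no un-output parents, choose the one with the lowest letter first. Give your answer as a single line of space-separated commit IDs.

Answer: A D B K E G

Derivation:
After op 1 (commit): HEAD=main@D [main=D]
After op 2 (branch): HEAD=main@D [exp=D main=D]
After op 3 (commit): HEAD=main@B [exp=D main=B]
After op 4 (reset): HEAD=main@D [exp=D main=D]
After op 5 (checkout): HEAD=exp@D [exp=D main=D]
After op 6 (commit): HEAD=exp@K [exp=K main=D]
After op 7 (branch): HEAD=exp@K [exp=K main=D work=K]
After op 8 (merge): HEAD=exp@E [exp=E main=D work=K]
After op 9 (commit): HEAD=exp@G [exp=G main=D work=K]
commit A: parents=[]
commit B: parents=['D']
commit D: parents=['A']
commit E: parents=['K', 'K']
commit G: parents=['E']
commit K: parents=['D']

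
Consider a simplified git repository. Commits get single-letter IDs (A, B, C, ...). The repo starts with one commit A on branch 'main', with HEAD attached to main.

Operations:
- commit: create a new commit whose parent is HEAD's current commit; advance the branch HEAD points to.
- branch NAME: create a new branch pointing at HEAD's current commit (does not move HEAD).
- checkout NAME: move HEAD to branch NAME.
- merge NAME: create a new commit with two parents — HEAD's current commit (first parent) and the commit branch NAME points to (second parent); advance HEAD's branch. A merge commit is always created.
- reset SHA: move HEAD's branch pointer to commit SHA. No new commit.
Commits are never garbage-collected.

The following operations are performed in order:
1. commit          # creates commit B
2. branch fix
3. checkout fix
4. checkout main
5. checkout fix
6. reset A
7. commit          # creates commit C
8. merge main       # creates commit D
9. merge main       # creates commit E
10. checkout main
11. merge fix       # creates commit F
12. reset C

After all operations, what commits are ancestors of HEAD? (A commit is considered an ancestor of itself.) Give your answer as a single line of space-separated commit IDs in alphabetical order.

After op 1 (commit): HEAD=main@B [main=B]
After op 2 (branch): HEAD=main@B [fix=B main=B]
After op 3 (checkout): HEAD=fix@B [fix=B main=B]
After op 4 (checkout): HEAD=main@B [fix=B main=B]
After op 5 (checkout): HEAD=fix@B [fix=B main=B]
After op 6 (reset): HEAD=fix@A [fix=A main=B]
After op 7 (commit): HEAD=fix@C [fix=C main=B]
After op 8 (merge): HEAD=fix@D [fix=D main=B]
After op 9 (merge): HEAD=fix@E [fix=E main=B]
After op 10 (checkout): HEAD=main@B [fix=E main=B]
After op 11 (merge): HEAD=main@F [fix=E main=F]
After op 12 (reset): HEAD=main@C [fix=E main=C]

Answer: A C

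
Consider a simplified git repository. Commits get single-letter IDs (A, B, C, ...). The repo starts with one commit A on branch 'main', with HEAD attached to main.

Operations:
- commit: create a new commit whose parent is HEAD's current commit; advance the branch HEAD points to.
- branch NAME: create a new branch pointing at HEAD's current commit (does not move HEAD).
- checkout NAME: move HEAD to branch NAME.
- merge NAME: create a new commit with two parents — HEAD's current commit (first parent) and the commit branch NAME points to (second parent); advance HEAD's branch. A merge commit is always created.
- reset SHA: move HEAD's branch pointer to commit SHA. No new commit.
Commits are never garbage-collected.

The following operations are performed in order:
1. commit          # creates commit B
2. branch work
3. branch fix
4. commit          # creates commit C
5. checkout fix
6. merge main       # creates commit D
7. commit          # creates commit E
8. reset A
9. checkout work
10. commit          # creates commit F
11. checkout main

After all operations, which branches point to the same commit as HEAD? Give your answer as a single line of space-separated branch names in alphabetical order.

After op 1 (commit): HEAD=main@B [main=B]
After op 2 (branch): HEAD=main@B [main=B work=B]
After op 3 (branch): HEAD=main@B [fix=B main=B work=B]
After op 4 (commit): HEAD=main@C [fix=B main=C work=B]
After op 5 (checkout): HEAD=fix@B [fix=B main=C work=B]
After op 6 (merge): HEAD=fix@D [fix=D main=C work=B]
After op 7 (commit): HEAD=fix@E [fix=E main=C work=B]
After op 8 (reset): HEAD=fix@A [fix=A main=C work=B]
After op 9 (checkout): HEAD=work@B [fix=A main=C work=B]
After op 10 (commit): HEAD=work@F [fix=A main=C work=F]
After op 11 (checkout): HEAD=main@C [fix=A main=C work=F]

Answer: main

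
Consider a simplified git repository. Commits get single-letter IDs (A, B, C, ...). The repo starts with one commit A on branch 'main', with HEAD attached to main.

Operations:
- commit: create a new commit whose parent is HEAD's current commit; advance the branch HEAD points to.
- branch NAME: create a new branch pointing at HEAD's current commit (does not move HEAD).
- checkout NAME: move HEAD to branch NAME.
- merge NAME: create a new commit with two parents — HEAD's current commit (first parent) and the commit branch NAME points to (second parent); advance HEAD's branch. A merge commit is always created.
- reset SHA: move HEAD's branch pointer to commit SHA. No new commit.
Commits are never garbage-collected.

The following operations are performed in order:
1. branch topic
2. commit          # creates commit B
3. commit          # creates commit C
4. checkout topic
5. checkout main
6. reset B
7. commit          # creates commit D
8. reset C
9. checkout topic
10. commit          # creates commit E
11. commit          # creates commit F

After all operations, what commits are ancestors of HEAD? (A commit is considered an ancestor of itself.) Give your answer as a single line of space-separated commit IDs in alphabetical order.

After op 1 (branch): HEAD=main@A [main=A topic=A]
After op 2 (commit): HEAD=main@B [main=B topic=A]
After op 3 (commit): HEAD=main@C [main=C topic=A]
After op 4 (checkout): HEAD=topic@A [main=C topic=A]
After op 5 (checkout): HEAD=main@C [main=C topic=A]
After op 6 (reset): HEAD=main@B [main=B topic=A]
After op 7 (commit): HEAD=main@D [main=D topic=A]
After op 8 (reset): HEAD=main@C [main=C topic=A]
After op 9 (checkout): HEAD=topic@A [main=C topic=A]
After op 10 (commit): HEAD=topic@E [main=C topic=E]
After op 11 (commit): HEAD=topic@F [main=C topic=F]

Answer: A E F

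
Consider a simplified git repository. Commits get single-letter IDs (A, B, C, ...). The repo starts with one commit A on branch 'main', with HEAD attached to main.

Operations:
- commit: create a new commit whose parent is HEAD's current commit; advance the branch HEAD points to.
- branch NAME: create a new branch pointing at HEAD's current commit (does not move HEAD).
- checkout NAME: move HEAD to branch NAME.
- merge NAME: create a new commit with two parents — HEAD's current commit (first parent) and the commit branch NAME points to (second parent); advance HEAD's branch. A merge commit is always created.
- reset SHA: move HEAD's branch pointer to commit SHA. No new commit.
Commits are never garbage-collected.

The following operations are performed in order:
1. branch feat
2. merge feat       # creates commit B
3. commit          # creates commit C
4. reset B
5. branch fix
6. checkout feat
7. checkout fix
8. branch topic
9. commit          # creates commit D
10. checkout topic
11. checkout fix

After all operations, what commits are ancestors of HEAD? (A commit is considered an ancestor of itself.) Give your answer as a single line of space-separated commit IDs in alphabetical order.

Answer: A B D

Derivation:
After op 1 (branch): HEAD=main@A [feat=A main=A]
After op 2 (merge): HEAD=main@B [feat=A main=B]
After op 3 (commit): HEAD=main@C [feat=A main=C]
After op 4 (reset): HEAD=main@B [feat=A main=B]
After op 5 (branch): HEAD=main@B [feat=A fix=B main=B]
After op 6 (checkout): HEAD=feat@A [feat=A fix=B main=B]
After op 7 (checkout): HEAD=fix@B [feat=A fix=B main=B]
After op 8 (branch): HEAD=fix@B [feat=A fix=B main=B topic=B]
After op 9 (commit): HEAD=fix@D [feat=A fix=D main=B topic=B]
After op 10 (checkout): HEAD=topic@B [feat=A fix=D main=B topic=B]
After op 11 (checkout): HEAD=fix@D [feat=A fix=D main=B topic=B]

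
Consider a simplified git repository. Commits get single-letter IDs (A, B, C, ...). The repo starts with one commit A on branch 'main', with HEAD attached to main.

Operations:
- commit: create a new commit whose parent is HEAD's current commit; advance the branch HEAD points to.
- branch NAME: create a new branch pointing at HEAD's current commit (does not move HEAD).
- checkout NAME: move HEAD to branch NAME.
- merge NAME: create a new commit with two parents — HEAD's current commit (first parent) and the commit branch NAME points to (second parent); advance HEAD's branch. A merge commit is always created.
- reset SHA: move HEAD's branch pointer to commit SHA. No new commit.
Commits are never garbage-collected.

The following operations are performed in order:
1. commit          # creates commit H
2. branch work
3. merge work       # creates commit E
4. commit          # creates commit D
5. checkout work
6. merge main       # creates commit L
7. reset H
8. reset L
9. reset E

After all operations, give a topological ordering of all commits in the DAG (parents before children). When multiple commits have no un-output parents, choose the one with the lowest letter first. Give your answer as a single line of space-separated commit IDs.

After op 1 (commit): HEAD=main@H [main=H]
After op 2 (branch): HEAD=main@H [main=H work=H]
After op 3 (merge): HEAD=main@E [main=E work=H]
After op 4 (commit): HEAD=main@D [main=D work=H]
After op 5 (checkout): HEAD=work@H [main=D work=H]
After op 6 (merge): HEAD=work@L [main=D work=L]
After op 7 (reset): HEAD=work@H [main=D work=H]
After op 8 (reset): HEAD=work@L [main=D work=L]
After op 9 (reset): HEAD=work@E [main=D work=E]
commit A: parents=[]
commit D: parents=['E']
commit E: parents=['H', 'H']
commit H: parents=['A']
commit L: parents=['H', 'D']

Answer: A H E D L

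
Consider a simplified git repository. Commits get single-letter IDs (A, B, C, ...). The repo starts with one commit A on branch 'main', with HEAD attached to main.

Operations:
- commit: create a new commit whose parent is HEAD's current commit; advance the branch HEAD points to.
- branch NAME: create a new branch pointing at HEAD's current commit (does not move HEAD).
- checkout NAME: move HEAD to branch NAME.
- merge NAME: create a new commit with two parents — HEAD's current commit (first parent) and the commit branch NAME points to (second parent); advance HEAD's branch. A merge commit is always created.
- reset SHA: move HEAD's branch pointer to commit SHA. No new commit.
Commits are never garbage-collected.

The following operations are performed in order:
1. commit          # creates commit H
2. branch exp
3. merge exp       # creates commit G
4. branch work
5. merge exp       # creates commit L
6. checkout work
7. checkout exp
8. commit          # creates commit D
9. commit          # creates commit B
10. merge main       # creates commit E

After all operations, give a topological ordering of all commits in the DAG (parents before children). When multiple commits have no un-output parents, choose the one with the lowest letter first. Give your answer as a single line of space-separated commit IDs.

Answer: A H D B G L E

Derivation:
After op 1 (commit): HEAD=main@H [main=H]
After op 2 (branch): HEAD=main@H [exp=H main=H]
After op 3 (merge): HEAD=main@G [exp=H main=G]
After op 4 (branch): HEAD=main@G [exp=H main=G work=G]
After op 5 (merge): HEAD=main@L [exp=H main=L work=G]
After op 6 (checkout): HEAD=work@G [exp=H main=L work=G]
After op 7 (checkout): HEAD=exp@H [exp=H main=L work=G]
After op 8 (commit): HEAD=exp@D [exp=D main=L work=G]
After op 9 (commit): HEAD=exp@B [exp=B main=L work=G]
After op 10 (merge): HEAD=exp@E [exp=E main=L work=G]
commit A: parents=[]
commit B: parents=['D']
commit D: parents=['H']
commit E: parents=['B', 'L']
commit G: parents=['H', 'H']
commit H: parents=['A']
commit L: parents=['G', 'H']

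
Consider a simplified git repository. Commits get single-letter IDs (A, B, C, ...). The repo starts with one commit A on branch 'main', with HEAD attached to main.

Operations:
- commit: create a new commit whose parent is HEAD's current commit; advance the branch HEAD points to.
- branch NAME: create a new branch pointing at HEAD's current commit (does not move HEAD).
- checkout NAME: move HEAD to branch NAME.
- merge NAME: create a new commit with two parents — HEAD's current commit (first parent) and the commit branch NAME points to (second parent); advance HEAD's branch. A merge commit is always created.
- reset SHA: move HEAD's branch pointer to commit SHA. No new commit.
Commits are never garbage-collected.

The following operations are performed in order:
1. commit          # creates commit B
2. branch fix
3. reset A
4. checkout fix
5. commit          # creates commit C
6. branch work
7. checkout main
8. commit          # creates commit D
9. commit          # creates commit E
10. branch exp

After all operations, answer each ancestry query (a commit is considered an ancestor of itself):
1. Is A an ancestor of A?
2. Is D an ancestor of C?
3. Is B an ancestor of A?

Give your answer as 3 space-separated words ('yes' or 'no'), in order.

After op 1 (commit): HEAD=main@B [main=B]
After op 2 (branch): HEAD=main@B [fix=B main=B]
After op 3 (reset): HEAD=main@A [fix=B main=A]
After op 4 (checkout): HEAD=fix@B [fix=B main=A]
After op 5 (commit): HEAD=fix@C [fix=C main=A]
After op 6 (branch): HEAD=fix@C [fix=C main=A work=C]
After op 7 (checkout): HEAD=main@A [fix=C main=A work=C]
After op 8 (commit): HEAD=main@D [fix=C main=D work=C]
After op 9 (commit): HEAD=main@E [fix=C main=E work=C]
After op 10 (branch): HEAD=main@E [exp=E fix=C main=E work=C]
ancestors(A) = {A}; A in? yes
ancestors(C) = {A,B,C}; D in? no
ancestors(A) = {A}; B in? no

Answer: yes no no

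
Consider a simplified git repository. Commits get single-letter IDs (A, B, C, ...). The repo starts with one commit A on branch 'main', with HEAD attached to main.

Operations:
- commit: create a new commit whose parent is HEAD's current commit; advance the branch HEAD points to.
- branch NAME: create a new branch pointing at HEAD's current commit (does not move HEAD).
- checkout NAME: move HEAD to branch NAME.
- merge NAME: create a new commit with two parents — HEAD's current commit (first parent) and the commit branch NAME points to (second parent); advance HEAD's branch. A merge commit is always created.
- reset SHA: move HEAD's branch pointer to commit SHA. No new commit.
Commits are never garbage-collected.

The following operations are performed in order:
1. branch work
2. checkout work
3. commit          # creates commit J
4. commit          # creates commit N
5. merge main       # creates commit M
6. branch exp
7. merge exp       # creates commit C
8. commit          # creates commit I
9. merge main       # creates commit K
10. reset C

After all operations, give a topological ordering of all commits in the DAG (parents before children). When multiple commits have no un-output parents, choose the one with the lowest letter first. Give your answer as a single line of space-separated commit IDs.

After op 1 (branch): HEAD=main@A [main=A work=A]
After op 2 (checkout): HEAD=work@A [main=A work=A]
After op 3 (commit): HEAD=work@J [main=A work=J]
After op 4 (commit): HEAD=work@N [main=A work=N]
After op 5 (merge): HEAD=work@M [main=A work=M]
After op 6 (branch): HEAD=work@M [exp=M main=A work=M]
After op 7 (merge): HEAD=work@C [exp=M main=A work=C]
After op 8 (commit): HEAD=work@I [exp=M main=A work=I]
After op 9 (merge): HEAD=work@K [exp=M main=A work=K]
After op 10 (reset): HEAD=work@C [exp=M main=A work=C]
commit A: parents=[]
commit C: parents=['M', 'M']
commit I: parents=['C']
commit J: parents=['A']
commit K: parents=['I', 'A']
commit M: parents=['N', 'A']
commit N: parents=['J']

Answer: A J N M C I K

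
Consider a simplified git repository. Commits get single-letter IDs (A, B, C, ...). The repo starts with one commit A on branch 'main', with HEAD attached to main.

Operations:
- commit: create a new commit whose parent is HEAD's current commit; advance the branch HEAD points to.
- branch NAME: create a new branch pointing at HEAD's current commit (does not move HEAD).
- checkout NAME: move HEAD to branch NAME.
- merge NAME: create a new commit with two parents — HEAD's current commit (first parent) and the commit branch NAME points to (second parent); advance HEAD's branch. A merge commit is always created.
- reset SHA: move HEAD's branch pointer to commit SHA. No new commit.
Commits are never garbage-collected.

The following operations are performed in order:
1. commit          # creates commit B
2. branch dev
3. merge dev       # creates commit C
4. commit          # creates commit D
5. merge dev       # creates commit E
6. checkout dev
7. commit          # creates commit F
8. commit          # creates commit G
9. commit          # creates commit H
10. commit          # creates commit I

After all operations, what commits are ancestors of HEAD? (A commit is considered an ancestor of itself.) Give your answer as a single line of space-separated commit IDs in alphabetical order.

After op 1 (commit): HEAD=main@B [main=B]
After op 2 (branch): HEAD=main@B [dev=B main=B]
After op 3 (merge): HEAD=main@C [dev=B main=C]
After op 4 (commit): HEAD=main@D [dev=B main=D]
After op 5 (merge): HEAD=main@E [dev=B main=E]
After op 6 (checkout): HEAD=dev@B [dev=B main=E]
After op 7 (commit): HEAD=dev@F [dev=F main=E]
After op 8 (commit): HEAD=dev@G [dev=G main=E]
After op 9 (commit): HEAD=dev@H [dev=H main=E]
After op 10 (commit): HEAD=dev@I [dev=I main=E]

Answer: A B F G H I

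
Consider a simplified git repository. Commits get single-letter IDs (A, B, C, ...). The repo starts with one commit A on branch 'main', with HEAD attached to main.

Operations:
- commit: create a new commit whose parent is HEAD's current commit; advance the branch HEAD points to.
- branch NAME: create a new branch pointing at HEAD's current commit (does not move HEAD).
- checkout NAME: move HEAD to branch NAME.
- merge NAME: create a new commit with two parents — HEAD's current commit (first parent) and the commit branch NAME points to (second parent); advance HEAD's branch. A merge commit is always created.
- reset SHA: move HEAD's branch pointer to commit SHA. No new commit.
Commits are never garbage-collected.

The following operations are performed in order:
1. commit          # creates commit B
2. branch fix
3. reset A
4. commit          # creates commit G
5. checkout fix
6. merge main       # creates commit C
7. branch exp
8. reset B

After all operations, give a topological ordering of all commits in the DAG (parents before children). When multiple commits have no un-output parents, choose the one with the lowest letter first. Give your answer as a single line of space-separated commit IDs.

Answer: A B G C

Derivation:
After op 1 (commit): HEAD=main@B [main=B]
After op 2 (branch): HEAD=main@B [fix=B main=B]
After op 3 (reset): HEAD=main@A [fix=B main=A]
After op 4 (commit): HEAD=main@G [fix=B main=G]
After op 5 (checkout): HEAD=fix@B [fix=B main=G]
After op 6 (merge): HEAD=fix@C [fix=C main=G]
After op 7 (branch): HEAD=fix@C [exp=C fix=C main=G]
After op 8 (reset): HEAD=fix@B [exp=C fix=B main=G]
commit A: parents=[]
commit B: parents=['A']
commit C: parents=['B', 'G']
commit G: parents=['A']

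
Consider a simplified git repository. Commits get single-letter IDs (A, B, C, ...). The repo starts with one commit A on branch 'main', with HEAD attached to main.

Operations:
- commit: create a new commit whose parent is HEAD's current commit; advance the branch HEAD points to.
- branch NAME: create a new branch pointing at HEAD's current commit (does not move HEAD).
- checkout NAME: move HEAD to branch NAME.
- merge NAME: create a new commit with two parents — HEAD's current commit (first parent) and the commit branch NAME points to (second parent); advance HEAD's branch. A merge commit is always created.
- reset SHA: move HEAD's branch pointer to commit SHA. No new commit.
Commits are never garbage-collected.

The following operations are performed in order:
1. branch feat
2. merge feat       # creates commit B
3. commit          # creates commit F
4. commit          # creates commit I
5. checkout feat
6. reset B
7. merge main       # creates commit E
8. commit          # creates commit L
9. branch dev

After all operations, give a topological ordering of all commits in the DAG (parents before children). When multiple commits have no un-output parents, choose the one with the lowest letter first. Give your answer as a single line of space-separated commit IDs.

Answer: A B F I E L

Derivation:
After op 1 (branch): HEAD=main@A [feat=A main=A]
After op 2 (merge): HEAD=main@B [feat=A main=B]
After op 3 (commit): HEAD=main@F [feat=A main=F]
After op 4 (commit): HEAD=main@I [feat=A main=I]
After op 5 (checkout): HEAD=feat@A [feat=A main=I]
After op 6 (reset): HEAD=feat@B [feat=B main=I]
After op 7 (merge): HEAD=feat@E [feat=E main=I]
After op 8 (commit): HEAD=feat@L [feat=L main=I]
After op 9 (branch): HEAD=feat@L [dev=L feat=L main=I]
commit A: parents=[]
commit B: parents=['A', 'A']
commit E: parents=['B', 'I']
commit F: parents=['B']
commit I: parents=['F']
commit L: parents=['E']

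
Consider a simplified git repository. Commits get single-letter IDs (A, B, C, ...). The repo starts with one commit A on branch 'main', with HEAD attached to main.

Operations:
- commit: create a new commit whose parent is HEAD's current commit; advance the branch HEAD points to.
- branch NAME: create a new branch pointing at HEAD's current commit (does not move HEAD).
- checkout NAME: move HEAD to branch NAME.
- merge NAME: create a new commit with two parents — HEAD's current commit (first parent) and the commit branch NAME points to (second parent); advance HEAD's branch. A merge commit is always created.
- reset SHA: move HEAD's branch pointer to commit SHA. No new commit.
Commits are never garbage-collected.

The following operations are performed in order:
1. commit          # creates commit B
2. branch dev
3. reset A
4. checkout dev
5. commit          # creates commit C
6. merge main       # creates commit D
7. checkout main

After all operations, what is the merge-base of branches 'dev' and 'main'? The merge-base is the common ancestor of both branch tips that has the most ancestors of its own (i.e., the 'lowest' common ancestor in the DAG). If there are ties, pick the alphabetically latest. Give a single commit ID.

After op 1 (commit): HEAD=main@B [main=B]
After op 2 (branch): HEAD=main@B [dev=B main=B]
After op 3 (reset): HEAD=main@A [dev=B main=A]
After op 4 (checkout): HEAD=dev@B [dev=B main=A]
After op 5 (commit): HEAD=dev@C [dev=C main=A]
After op 6 (merge): HEAD=dev@D [dev=D main=A]
After op 7 (checkout): HEAD=main@A [dev=D main=A]
ancestors(dev=D): ['A', 'B', 'C', 'D']
ancestors(main=A): ['A']
common: ['A']

Answer: A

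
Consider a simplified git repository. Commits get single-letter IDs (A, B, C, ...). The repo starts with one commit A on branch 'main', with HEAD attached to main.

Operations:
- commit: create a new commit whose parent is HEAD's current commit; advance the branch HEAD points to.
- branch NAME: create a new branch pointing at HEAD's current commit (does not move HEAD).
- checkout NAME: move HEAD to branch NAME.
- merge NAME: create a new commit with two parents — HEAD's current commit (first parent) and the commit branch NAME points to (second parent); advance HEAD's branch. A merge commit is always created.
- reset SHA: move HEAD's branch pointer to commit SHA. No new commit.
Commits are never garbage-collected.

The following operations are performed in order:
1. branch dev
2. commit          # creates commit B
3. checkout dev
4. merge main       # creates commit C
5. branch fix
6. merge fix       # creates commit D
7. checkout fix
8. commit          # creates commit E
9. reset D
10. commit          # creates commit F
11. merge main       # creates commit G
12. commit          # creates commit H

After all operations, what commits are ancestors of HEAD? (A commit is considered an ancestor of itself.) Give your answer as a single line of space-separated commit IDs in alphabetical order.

Answer: A B C D F G H

Derivation:
After op 1 (branch): HEAD=main@A [dev=A main=A]
After op 2 (commit): HEAD=main@B [dev=A main=B]
After op 3 (checkout): HEAD=dev@A [dev=A main=B]
After op 4 (merge): HEAD=dev@C [dev=C main=B]
After op 5 (branch): HEAD=dev@C [dev=C fix=C main=B]
After op 6 (merge): HEAD=dev@D [dev=D fix=C main=B]
After op 7 (checkout): HEAD=fix@C [dev=D fix=C main=B]
After op 8 (commit): HEAD=fix@E [dev=D fix=E main=B]
After op 9 (reset): HEAD=fix@D [dev=D fix=D main=B]
After op 10 (commit): HEAD=fix@F [dev=D fix=F main=B]
After op 11 (merge): HEAD=fix@G [dev=D fix=G main=B]
After op 12 (commit): HEAD=fix@H [dev=D fix=H main=B]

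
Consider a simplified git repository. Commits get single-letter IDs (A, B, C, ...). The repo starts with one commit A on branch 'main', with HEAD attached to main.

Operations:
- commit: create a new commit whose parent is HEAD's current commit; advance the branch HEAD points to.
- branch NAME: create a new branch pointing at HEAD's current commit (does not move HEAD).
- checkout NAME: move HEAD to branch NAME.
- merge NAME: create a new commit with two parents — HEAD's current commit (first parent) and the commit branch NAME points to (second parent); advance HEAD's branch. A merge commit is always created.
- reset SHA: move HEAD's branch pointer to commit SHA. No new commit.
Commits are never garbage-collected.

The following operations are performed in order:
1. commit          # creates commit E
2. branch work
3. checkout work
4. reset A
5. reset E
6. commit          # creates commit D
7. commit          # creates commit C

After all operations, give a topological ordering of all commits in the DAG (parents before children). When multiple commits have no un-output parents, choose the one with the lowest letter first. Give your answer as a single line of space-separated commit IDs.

After op 1 (commit): HEAD=main@E [main=E]
After op 2 (branch): HEAD=main@E [main=E work=E]
After op 3 (checkout): HEAD=work@E [main=E work=E]
After op 4 (reset): HEAD=work@A [main=E work=A]
After op 5 (reset): HEAD=work@E [main=E work=E]
After op 6 (commit): HEAD=work@D [main=E work=D]
After op 7 (commit): HEAD=work@C [main=E work=C]
commit A: parents=[]
commit C: parents=['D']
commit D: parents=['E']
commit E: parents=['A']

Answer: A E D C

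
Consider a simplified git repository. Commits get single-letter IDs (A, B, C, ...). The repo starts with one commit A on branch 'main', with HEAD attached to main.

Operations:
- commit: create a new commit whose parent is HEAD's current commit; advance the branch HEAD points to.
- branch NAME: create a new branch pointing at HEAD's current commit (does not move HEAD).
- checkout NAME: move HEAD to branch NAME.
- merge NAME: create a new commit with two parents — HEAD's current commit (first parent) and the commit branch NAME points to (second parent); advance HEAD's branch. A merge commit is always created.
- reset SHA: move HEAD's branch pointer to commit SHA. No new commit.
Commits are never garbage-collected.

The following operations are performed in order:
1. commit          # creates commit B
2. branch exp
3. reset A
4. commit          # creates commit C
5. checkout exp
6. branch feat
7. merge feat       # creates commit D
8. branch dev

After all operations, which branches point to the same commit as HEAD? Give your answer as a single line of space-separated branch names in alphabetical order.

Answer: dev exp

Derivation:
After op 1 (commit): HEAD=main@B [main=B]
After op 2 (branch): HEAD=main@B [exp=B main=B]
After op 3 (reset): HEAD=main@A [exp=B main=A]
After op 4 (commit): HEAD=main@C [exp=B main=C]
After op 5 (checkout): HEAD=exp@B [exp=B main=C]
After op 6 (branch): HEAD=exp@B [exp=B feat=B main=C]
After op 7 (merge): HEAD=exp@D [exp=D feat=B main=C]
After op 8 (branch): HEAD=exp@D [dev=D exp=D feat=B main=C]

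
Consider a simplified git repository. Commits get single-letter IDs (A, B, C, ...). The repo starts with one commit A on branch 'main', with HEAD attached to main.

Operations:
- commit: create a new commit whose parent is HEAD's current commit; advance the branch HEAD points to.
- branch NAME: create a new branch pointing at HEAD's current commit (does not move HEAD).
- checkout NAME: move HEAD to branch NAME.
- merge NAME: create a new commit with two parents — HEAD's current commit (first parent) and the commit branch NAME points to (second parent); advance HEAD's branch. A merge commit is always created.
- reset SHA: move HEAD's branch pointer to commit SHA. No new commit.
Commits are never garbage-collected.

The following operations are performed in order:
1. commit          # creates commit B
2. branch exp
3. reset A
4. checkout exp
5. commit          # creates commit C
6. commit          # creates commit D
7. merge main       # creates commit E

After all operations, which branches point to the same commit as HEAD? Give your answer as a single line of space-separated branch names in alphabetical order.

Answer: exp

Derivation:
After op 1 (commit): HEAD=main@B [main=B]
After op 2 (branch): HEAD=main@B [exp=B main=B]
After op 3 (reset): HEAD=main@A [exp=B main=A]
After op 4 (checkout): HEAD=exp@B [exp=B main=A]
After op 5 (commit): HEAD=exp@C [exp=C main=A]
After op 6 (commit): HEAD=exp@D [exp=D main=A]
After op 7 (merge): HEAD=exp@E [exp=E main=A]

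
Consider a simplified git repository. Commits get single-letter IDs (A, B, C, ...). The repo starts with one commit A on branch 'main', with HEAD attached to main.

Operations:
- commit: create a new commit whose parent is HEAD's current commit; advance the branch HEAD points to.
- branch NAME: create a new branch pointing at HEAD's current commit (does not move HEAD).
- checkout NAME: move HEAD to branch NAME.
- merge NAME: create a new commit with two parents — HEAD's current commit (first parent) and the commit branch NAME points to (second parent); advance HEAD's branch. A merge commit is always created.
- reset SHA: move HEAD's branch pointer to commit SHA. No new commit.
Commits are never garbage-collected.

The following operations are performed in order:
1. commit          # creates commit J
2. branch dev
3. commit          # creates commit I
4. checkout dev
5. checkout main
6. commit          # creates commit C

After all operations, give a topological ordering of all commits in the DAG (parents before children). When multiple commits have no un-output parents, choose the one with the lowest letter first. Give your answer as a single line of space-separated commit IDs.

After op 1 (commit): HEAD=main@J [main=J]
After op 2 (branch): HEAD=main@J [dev=J main=J]
After op 3 (commit): HEAD=main@I [dev=J main=I]
After op 4 (checkout): HEAD=dev@J [dev=J main=I]
After op 5 (checkout): HEAD=main@I [dev=J main=I]
After op 6 (commit): HEAD=main@C [dev=J main=C]
commit A: parents=[]
commit C: parents=['I']
commit I: parents=['J']
commit J: parents=['A']

Answer: A J I C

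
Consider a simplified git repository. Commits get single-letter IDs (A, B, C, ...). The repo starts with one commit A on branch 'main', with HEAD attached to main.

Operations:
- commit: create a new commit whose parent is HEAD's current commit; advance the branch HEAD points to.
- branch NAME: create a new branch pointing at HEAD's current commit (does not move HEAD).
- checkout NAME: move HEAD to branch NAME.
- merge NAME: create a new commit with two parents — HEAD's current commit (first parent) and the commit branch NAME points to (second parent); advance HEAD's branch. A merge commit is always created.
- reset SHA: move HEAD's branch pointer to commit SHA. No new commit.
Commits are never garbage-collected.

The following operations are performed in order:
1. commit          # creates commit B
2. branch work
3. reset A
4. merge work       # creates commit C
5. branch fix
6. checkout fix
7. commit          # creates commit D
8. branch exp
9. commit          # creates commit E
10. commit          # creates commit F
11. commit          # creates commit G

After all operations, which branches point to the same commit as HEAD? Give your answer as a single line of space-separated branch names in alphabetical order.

After op 1 (commit): HEAD=main@B [main=B]
After op 2 (branch): HEAD=main@B [main=B work=B]
After op 3 (reset): HEAD=main@A [main=A work=B]
After op 4 (merge): HEAD=main@C [main=C work=B]
After op 5 (branch): HEAD=main@C [fix=C main=C work=B]
After op 6 (checkout): HEAD=fix@C [fix=C main=C work=B]
After op 7 (commit): HEAD=fix@D [fix=D main=C work=B]
After op 8 (branch): HEAD=fix@D [exp=D fix=D main=C work=B]
After op 9 (commit): HEAD=fix@E [exp=D fix=E main=C work=B]
After op 10 (commit): HEAD=fix@F [exp=D fix=F main=C work=B]
After op 11 (commit): HEAD=fix@G [exp=D fix=G main=C work=B]

Answer: fix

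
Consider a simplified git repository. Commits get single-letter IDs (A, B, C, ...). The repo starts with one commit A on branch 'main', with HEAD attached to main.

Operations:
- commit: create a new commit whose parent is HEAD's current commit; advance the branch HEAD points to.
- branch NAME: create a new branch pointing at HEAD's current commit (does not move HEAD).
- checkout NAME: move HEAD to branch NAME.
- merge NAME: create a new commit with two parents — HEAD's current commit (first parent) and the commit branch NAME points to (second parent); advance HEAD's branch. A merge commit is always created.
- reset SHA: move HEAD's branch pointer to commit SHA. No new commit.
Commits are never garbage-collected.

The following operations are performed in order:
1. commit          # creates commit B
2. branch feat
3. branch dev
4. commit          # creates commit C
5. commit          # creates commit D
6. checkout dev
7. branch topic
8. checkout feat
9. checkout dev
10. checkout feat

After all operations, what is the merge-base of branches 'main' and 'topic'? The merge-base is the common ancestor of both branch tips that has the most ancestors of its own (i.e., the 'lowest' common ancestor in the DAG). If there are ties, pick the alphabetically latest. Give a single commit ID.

Answer: B

Derivation:
After op 1 (commit): HEAD=main@B [main=B]
After op 2 (branch): HEAD=main@B [feat=B main=B]
After op 3 (branch): HEAD=main@B [dev=B feat=B main=B]
After op 4 (commit): HEAD=main@C [dev=B feat=B main=C]
After op 5 (commit): HEAD=main@D [dev=B feat=B main=D]
After op 6 (checkout): HEAD=dev@B [dev=B feat=B main=D]
After op 7 (branch): HEAD=dev@B [dev=B feat=B main=D topic=B]
After op 8 (checkout): HEAD=feat@B [dev=B feat=B main=D topic=B]
After op 9 (checkout): HEAD=dev@B [dev=B feat=B main=D topic=B]
After op 10 (checkout): HEAD=feat@B [dev=B feat=B main=D topic=B]
ancestors(main=D): ['A', 'B', 'C', 'D']
ancestors(topic=B): ['A', 'B']
common: ['A', 'B']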